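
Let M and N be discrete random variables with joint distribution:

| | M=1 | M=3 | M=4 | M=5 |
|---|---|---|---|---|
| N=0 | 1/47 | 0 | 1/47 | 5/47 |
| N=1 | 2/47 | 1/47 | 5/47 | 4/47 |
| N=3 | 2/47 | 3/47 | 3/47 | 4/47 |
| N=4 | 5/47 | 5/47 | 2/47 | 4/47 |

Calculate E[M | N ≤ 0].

30/7

P(N ≤ 0) = 7/47.
Σ M·P over the event = 1·(1/47) + 4·(1/47) + 5·(5/47) = 30/47.
E[M | N ≤ 0] = (30/47) / (7/47) = 30/7.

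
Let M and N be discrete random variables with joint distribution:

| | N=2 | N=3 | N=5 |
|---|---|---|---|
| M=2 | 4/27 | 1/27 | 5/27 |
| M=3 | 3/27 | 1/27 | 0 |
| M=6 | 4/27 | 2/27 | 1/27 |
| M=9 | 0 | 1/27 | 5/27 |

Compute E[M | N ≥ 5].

61/11

P(N ≥ 5) = 11/27.
Summing M·P(M=x,N=y) over the conditioning event gives 61/27.
E[M | N ≥ 5] = (61/27) / (11/27) = 61/11.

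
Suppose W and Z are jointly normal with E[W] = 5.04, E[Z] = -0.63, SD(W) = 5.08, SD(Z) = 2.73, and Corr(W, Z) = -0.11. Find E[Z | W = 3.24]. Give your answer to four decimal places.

For a bivariate normal, E[Z | W=x] = μ_Z + ρ·(σ_Z/σ_W)·(x − μ_W).
E[Z | W=3.24] = -0.63 + (-0.11)·(2.73/5.08)·(3.24 − (5.04)) = -0.63 + (-0.059114)·(-1.8) = -0.5236.

-0.5236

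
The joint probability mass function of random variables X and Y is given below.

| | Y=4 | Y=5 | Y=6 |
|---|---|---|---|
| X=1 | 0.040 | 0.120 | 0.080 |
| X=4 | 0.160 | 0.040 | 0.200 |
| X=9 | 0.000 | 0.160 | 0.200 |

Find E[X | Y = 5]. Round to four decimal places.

P(Y = 5) = 0.320.
Summing X·P(X=x,Y=y) over the conditioning event gives 1.720.
E[X | Y = 5] = (1.720) / (0.320) = 5.3750.

5.3750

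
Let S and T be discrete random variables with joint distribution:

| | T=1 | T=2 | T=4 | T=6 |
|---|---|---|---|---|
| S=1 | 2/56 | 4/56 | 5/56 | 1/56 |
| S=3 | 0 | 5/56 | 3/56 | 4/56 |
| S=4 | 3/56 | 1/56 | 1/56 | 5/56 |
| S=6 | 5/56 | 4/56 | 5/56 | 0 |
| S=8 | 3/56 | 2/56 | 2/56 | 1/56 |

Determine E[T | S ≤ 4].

121/34

P(S ≤ 4) = 17/28.
Summing T·P(S=x,T=y) over the conditioning event gives 121/56.
E[T | S ≤ 4] = (121/56) / (17/28) = 121/34.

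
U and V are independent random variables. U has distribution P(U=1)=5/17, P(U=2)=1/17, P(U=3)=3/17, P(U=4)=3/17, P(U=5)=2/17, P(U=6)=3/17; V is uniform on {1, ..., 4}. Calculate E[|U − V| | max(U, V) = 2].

P(max(U, V) = 2) = 7/68.
Summing |U−V|·P(x,y) over outcomes with max(U, V) = 2 gives 3/34.
E[|U − V| | max(U, V) = 2] = (3/34) / (7/68) = 6/7.

6/7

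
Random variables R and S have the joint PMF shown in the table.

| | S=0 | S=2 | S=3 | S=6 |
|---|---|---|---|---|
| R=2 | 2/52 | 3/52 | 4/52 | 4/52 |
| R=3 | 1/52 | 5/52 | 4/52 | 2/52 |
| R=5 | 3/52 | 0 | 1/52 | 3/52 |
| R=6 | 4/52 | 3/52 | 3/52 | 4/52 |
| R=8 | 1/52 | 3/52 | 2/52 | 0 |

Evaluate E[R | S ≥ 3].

112/27

P(S ≥ 3) = 27/52.
Summing R·P(R=x,S=y) over the conditioning event gives 28/13.
E[R | S ≥ 3] = (28/13) / (27/52) = 112/27.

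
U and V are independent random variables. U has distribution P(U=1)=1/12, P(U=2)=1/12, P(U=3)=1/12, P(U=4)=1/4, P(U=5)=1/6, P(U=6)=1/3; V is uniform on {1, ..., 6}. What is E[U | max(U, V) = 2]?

5/3

P(max(U, V) = 2) = 1/24.
Summing U·P(x,y) over outcomes with max(U, V) = 2 gives 5/72.
E[U | max(U, V) = 2] = (5/72) / (1/24) = 5/3.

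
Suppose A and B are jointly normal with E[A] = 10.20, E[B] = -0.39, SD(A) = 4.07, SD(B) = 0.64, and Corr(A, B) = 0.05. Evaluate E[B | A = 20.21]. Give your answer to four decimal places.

-0.3113

For a bivariate normal, E[B | A=x] = μ_B + ρ·(σ_B/σ_A)·(x − μ_A).
E[B | A=20.21] = -0.39 + (0.05)·(0.64/4.07)·(20.21 − (10.20)) = -0.39 + (0.0078624)·(10.01) = -0.3113.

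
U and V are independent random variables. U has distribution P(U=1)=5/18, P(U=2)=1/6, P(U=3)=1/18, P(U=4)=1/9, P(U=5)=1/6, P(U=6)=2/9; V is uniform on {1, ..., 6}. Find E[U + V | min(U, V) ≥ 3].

P(min(U, V) ≥ 3) = 10/27.
Summing (U+V)·P(x,y) over outcomes with min(U, V) ≥ 3 gives 95/27.
E[U + V | min(U, V) ≥ 3] = (95/27) / (10/27) = 19/2.

19/2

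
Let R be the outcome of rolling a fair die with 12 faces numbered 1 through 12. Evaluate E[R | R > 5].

Given R > 5, R is equally likely to be any of {6, 7, 8, 9, 10, 11, 12}.
E[R | R > 5] = (6 + 7 + 8 + 9 + 10 + 11 + 12) / 7 = 9.

9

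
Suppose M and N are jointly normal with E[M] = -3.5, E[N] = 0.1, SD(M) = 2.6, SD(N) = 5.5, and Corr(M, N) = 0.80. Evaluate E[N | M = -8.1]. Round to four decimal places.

-7.6846

E[N | M=x] = μ_N + ρ(σ_N/σ_M)(x − μ_M) for jointly normal variables.
E[N | M=-8.1] = 0.1 + (0.80)·(5.5/2.6)·(-8.1 − (-3.5)) = 0.1 + (1.6923)·(-4.6) = -7.6846.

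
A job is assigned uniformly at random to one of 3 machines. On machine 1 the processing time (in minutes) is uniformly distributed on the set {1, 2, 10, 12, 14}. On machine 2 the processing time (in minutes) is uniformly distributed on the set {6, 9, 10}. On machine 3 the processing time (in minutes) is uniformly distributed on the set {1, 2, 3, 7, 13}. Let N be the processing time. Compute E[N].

64/9

E[N | machine 1] = (1+2+10+12+14)/5 = 39/5.
E[N | machine 2] = (6+9+10)/3 = 25/3.
E[N | machine 3] = (1+2+3+7+13)/5 = 26/5.
By the law of total expectation,
E[N] = (1/3)·(39/5) + (1/3)·(25/3) + (1/3)·(26/5) = 64/9.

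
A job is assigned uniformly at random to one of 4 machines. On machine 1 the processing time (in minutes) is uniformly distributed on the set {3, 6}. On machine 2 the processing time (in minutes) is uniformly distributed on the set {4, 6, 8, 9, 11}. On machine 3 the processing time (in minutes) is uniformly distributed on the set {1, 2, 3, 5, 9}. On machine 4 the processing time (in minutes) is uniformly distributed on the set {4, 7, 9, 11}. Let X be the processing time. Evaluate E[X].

E[X | machine 1] = (3+6)/2 = 9/2.
E[X | machine 2] = (4+6+8+9+11)/5 = 38/5.
E[X | machine 3] = (1+2+3+5+9)/5 = 4.
E[X | machine 4] = (4+7+9+11)/4 = 31/4.
By the law of total expectation,
E[X] = (1/4)·(9/2) + (1/4)·(38/5) + (1/4)·(4) + (1/4)·(31/4) = 477/80.

477/80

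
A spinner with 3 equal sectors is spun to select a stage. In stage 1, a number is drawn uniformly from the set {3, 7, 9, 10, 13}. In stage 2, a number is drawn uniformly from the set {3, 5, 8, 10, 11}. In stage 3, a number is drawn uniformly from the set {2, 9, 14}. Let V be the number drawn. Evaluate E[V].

E[V | stage 1] = (3+7+9+10+13)/5 = 42/5.
E[V | stage 2] = (3+5+8+10+11)/5 = 37/5.
E[V | stage 3] = (2+9+14)/3 = 25/3.
By the law of total expectation,
E[V] = (1/3)·(42/5) + (1/3)·(37/5) + (1/3)·(25/3) = 362/45.

362/45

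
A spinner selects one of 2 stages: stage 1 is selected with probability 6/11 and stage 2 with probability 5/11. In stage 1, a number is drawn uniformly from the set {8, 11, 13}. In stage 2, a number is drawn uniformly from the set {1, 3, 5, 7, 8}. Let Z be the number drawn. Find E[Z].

E[Z | stage 1] = (8+11+13)/3 = 32/3.
E[Z | stage 2] = (1+3+5+7+8)/5 = 24/5.
E[Z] = (6/11)·(32/3) + (5/11)·(24/5) = 8.

8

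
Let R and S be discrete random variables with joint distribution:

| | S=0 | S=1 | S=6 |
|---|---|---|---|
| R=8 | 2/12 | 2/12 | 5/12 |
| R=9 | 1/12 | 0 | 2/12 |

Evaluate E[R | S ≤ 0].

25/3

P(S ≤ 0) = 1/4.
Σ R·P over the event = 8·(2/12) + 9·(1/12) = 25/12.
E[R | S ≤ 0] = (25/12) / (1/4) = 25/3.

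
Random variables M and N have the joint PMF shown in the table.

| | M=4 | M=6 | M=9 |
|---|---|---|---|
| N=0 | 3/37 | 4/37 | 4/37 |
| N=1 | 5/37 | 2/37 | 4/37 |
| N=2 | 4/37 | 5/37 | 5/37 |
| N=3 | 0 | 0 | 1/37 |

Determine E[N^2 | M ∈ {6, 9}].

P(M ∈ {6, 9}) = 25/37.
Σ N^2·P over the event = 0·(4/37) + 1·(2/37) + 4·(5/37) + 0·(4/37) + 1·(4/37) + 4·(5/37) + 9·(1/37) = 55/37.
E[N^2 | M ∈ {6, 9}] = (55/37) / (25/37) = 11/5.

11/5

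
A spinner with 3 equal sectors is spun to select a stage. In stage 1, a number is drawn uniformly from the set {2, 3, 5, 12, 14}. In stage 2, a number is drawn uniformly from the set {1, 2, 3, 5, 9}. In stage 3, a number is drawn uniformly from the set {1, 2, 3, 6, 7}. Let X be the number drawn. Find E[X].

5

E[X | stage 1] = (2+3+5+12+14)/5 = 36/5.
E[X | stage 2] = (1+2+3+5+9)/5 = 4.
E[X | stage 3] = (1+2+3+6+7)/5 = 19/5.
E[X] = (1/3)·(36/5) + (1/3)·(4) + (1/3)·(19/5) = 5.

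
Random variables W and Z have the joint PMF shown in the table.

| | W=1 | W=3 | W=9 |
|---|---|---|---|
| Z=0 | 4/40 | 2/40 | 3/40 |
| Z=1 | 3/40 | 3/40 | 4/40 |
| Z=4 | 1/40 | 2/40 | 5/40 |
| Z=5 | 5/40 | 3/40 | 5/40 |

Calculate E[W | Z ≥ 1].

P(Z ≥ 1) = 31/40.
Summing W·P(W=x,Z=y) over the conditioning event gives 159/40.
E[W | Z ≥ 1] = (159/40) / (31/40) = 159/31.

159/31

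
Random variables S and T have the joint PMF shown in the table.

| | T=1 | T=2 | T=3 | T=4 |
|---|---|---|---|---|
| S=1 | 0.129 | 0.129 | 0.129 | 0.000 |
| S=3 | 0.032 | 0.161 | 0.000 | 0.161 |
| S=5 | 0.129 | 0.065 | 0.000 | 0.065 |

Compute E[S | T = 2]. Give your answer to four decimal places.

2.6394

P(T = 2) = 0.355.
Σ S·P over the event = 1·(0.129) + 3·(0.161) + 5·(0.065) = 0.937.
E[S | T = 2] = (0.937) / (0.355) = 2.6394.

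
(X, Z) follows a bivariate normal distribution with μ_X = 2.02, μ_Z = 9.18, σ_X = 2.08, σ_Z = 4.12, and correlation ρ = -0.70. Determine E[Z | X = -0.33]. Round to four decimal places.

E[Z | X=x] = μ_Z + ρ(σ_Z/σ_X)(x − μ_X) for jointly normal variables.
E[Z | X=-0.33] = 9.18 + (-0.70)·(4.12/2.08)·(-0.33 − (2.02)) = 9.18 + (-1.38654)·(-2.35) = 12.4384.

12.4384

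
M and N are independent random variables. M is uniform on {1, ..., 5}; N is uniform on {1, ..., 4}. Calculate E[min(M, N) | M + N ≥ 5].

33/14

P(M + N ≥ 5) = 7/10.
Summing min(M,N)·P(x,y) over outcomes with M + N ≥ 5 gives 33/20.
E[min(M, N) | M + N ≥ 5] = (33/20) / (7/10) = 33/14.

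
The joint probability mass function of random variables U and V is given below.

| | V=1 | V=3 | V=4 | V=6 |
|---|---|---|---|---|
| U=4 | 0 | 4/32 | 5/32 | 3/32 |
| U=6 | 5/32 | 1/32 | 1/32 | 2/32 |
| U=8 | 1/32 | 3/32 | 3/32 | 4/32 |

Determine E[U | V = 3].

P(V = 3) = 1/4.
Σ U·P over the event = 4·(4/32) + 6·(1/32) + 8·(3/32) = 23/16.
E[U | V = 3] = (23/16) / (1/4) = 23/4.

23/4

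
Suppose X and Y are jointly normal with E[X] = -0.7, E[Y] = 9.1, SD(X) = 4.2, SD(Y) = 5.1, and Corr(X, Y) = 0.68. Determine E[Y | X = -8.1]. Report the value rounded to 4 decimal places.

2.9897

The regression of Y on X has slope ρ·σ_Y/σ_X and passes through (μ_X, μ_Y).
E[Y | X=-8.1] = 9.1 + (0.68)·(5.1/4.2)·(-8.1 − (-0.7)) = 9.1 + (0.82571)·(-7.4) = 2.9897.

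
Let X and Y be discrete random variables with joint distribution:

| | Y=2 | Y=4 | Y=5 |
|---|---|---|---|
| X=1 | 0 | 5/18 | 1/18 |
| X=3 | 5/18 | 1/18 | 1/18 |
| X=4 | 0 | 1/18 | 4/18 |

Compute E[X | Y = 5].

10/3

P(Y = 5) = 1/3.
Σ X·P over the event = 1·(1/18) + 3·(1/18) + 4·(4/18) = 10/9.
E[X | Y = 5] = (10/9) / (1/3) = 10/3.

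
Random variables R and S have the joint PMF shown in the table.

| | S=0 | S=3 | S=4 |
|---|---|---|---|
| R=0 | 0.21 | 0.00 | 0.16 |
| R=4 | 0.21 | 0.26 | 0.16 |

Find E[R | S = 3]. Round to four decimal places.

P(S = 3) = 0.26.
Σ R·P over the event = 4·(0.26) = 1.04.
E[R | S = 3] = (1.04) / (0.26) = 4.0000.

4.0000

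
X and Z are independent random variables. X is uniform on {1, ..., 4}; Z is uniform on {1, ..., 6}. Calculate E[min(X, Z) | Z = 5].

5/2

Outcomes with Z = 5: (1,5), (2,5), (3,5), (4,5), each with probability 1/24.
E[min(X, Z) | Z = 5] = (1 + 2 + 3 + 4) / 4 = 5/2.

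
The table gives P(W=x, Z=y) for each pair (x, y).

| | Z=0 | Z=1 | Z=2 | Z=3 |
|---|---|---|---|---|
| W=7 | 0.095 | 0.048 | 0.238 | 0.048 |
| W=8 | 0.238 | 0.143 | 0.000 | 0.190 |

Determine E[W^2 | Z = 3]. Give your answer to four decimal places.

P(Z = 3) = 0.238.
Σ W^2·P over the event = 49·(0.048) + 64·(0.190) = 14.512.
E[W^2 | Z = 3] = (14.512) / (0.238) = 60.9748.

60.9748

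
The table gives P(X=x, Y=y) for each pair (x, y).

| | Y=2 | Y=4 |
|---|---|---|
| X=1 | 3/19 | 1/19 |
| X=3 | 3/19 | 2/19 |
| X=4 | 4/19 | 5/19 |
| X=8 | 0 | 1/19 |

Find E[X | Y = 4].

35/9

P(Y = 4) = 9/19.
Σ X·P over the event = 1·(1/19) + 3·(2/19) + 4·(5/19) + 8·(1/19) = 35/19.
E[X | Y = 4] = (35/19) / (9/19) = 35/9.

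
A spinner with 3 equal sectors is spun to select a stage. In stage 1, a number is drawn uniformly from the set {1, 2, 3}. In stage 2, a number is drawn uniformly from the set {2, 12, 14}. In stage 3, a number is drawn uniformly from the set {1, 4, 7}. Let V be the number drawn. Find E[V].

46/9

E[V | stage 1] = (1+2+3)/3 = 2.
E[V | stage 2] = (2+12+14)/3 = 28/3.
E[V | stage 3] = (1+4+7)/3 = 4.
E[V] = (1/3)·(2) + (1/3)·(28/3) + (1/3)·(4) = 46/9.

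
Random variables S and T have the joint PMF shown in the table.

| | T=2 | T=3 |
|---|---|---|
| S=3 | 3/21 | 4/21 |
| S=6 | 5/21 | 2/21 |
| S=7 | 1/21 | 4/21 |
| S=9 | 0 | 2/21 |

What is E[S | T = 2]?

P(T = 2) = 3/7.
Σ S·P over the event = 3·(3/21) + 6·(5/21) + 7·(1/21) = 46/21.
E[S | T = 2] = (46/21) / (3/7) = 46/9.

46/9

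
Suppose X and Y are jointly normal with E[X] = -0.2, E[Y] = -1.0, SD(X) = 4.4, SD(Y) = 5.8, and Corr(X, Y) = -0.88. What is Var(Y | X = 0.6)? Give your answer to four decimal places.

Var(Y | X=x) = (1 − ρ²)·σ_Y².
Var(Y | X=0.6) = (5.8)²·(1 − (-0.88)²) = 33.64·0.2256 = 7.5892.

7.5892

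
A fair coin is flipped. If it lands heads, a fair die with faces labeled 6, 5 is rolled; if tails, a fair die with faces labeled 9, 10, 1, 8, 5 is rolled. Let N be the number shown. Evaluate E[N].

121/20

E[N | heads] = (6+5)/2 = 11/2.
E[N | tails] = (9+10+1+8+5)/5 = 33/5.
E[N] = (1/2)·(11/2) + (1/2)·(33/5) = 121/20.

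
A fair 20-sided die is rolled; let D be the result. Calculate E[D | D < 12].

6

Given D < 12, D is equally likely to be any of {1, 2, 3, 4, 5, 6, 7, 8, 9, 10, 11}.
E[D | D < 12] = (1 + 2 + 3 + 4 + 5 + 6 + 7 + 8 + 9 + 10 + 11) / 11 = 6.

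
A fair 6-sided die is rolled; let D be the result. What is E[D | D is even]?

4

Given D is even, D is equally likely to be any of {2, 4, 6}.
E[D | D is even] = (2 + 4 + 6) / 3 = 4.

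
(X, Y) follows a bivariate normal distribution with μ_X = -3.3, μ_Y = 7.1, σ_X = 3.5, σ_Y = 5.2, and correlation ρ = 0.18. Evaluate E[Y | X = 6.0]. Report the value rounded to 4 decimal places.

9.5871

E[Y | X=x] = μ_Y + ρ(σ_Y/σ_X)(x − μ_X) for jointly normal variables.
E[Y | X=6.0] = 7.1 + (0.18)·(5.2/3.5)·(6.0 − (-3.3)) = 7.1 + (0.26743)·(9.3) = 9.5871.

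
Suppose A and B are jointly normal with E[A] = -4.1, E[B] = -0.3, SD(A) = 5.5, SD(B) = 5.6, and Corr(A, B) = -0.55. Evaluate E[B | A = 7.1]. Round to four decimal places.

-6.5720

The regression of B on A has slope ρ·σ_B/σ_A and passes through (μ_A, μ_B).
E[B | A=7.1] = -0.3 + (-0.55)·(5.6/5.5)·(7.1 − (-4.1)) = -0.3 + (-0.56)·(11.2) = -6.5720.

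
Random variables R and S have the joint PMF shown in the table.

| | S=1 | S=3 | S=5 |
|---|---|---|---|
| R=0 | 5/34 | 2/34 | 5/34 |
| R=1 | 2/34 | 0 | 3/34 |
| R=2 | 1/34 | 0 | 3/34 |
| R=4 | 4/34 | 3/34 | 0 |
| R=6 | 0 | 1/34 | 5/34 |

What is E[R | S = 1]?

5/3

P(S = 1) = 6/17.
Σ R·P over the event = 0·(5/34) + 1·(2/34) + 2·(1/34) + 4·(4/34) = 10/17.
E[R | S = 1] = (10/17) / (6/17) = 5/3.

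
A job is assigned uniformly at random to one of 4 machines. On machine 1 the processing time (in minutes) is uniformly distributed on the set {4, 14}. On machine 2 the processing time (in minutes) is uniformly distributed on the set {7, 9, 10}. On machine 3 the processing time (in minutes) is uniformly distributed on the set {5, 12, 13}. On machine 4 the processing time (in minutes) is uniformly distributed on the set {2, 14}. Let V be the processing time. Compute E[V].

107/12

E[V | machine 1] = (4+14)/2 = 9.
E[V | machine 2] = (7+9+10)/3 = 26/3.
E[V | machine 3] = (5+12+13)/3 = 10.
E[V | machine 4] = (2+14)/2 = 8.
E[V] = (1/4)·(9) + (1/4)·(26/3) + (1/4)·(10) + (1/4)·(8) = 107/12.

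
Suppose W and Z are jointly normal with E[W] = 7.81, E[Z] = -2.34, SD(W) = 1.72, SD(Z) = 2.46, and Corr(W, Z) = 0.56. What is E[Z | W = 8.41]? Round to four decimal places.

For a bivariate normal, E[Z | W=x] = μ_Z + ρ·(σ_Z/σ_W)·(x − μ_W).
E[Z | W=8.41] = -2.34 + (0.56)·(2.46/1.72)·(8.41 − (7.81)) = -2.34 + (0.80093)·(0.6) = -1.8594.

-1.8594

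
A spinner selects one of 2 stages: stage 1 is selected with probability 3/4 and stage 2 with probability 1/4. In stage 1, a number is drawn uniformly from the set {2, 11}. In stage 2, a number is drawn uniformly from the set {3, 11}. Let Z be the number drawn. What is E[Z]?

E[Z | stage 1] = (2+11)/2 = 13/2.
E[Z | stage 2] = (3+11)/2 = 7.
By the law of total expectation,
E[Z] = (3/4)·(13/2) + (1/4)·(7) = 53/8.

53/8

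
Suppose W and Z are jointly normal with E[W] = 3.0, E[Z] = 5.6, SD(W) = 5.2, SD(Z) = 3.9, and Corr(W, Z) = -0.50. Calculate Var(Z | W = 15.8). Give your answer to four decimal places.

For a bivariate normal, Var(Z | W=x) = σ_Z²(1 − ρ²).
Var(Z | W=15.8) = (3.9)²·(1 − (-0.50)²) = 15.21·0.75 = 11.4075.

11.4075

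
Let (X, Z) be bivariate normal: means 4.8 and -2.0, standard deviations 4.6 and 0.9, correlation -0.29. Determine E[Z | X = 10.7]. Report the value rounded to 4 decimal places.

-2.3348

The regression of Z on X has slope ρ·σ_Z/σ_X and passes through (μ_X, μ_Z).
E[Z | X=10.7] = -2.0 + (-0.29)·(0.9/4.6)·(10.7 − (4.8)) = -2.0 + (-0.056739)·(5.9) = -2.3348.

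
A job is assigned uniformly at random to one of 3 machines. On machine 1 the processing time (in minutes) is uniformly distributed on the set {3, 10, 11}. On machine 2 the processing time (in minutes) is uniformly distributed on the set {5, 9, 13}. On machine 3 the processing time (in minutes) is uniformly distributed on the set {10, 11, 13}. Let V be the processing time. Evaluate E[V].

85/9

E[V | machine 1] = (3+10+11)/3 = 8.
E[V | machine 2] = (5+9+13)/3 = 9.
E[V | machine 3] = (10+11+13)/3 = 34/3.
E[V] = (1/3)·(8) + (1/3)·(9) + (1/3)·(34/3) = 85/9.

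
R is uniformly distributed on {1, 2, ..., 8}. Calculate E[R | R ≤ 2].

Given R ≤ 2, R is equally likely to be any of {1, 2}.
E[R | R ≤ 2] = (1 + 2) / 2 = 3/2.

3/2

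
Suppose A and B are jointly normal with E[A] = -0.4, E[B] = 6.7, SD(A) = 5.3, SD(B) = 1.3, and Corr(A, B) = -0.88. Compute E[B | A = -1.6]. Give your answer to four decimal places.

6.9590

E[B | A=x] = μ_B + ρ(σ_B/σ_A)(x − μ_A) for jointly normal variables.
E[B | A=-1.6] = 6.7 + (-0.88)·(1.3/5.3)·(-1.6 − (-0.4)) = 6.7 + (-0.21585)·(-1.2) = 6.9590.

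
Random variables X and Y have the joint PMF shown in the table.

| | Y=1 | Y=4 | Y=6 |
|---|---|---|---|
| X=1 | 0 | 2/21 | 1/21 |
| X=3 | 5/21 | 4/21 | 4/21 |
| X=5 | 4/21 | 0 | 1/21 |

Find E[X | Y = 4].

7/3

P(Y = 4) = 2/7.
Summing X·P(X=x,Y=y) over the conditioning event gives 2/3.
E[X | Y = 4] = (2/3) / (2/7) = 7/3.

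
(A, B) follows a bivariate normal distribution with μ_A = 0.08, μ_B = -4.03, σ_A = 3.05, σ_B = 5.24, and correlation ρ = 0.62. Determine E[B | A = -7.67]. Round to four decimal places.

For a bivariate normal, E[B | A=x] = μ_B + ρ·(σ_B/σ_A)·(x − μ_A).
E[B | A=-7.67] = -4.03 + (0.62)·(5.24/3.05)·(-7.67 − (0.08)) = -4.03 + (1.06518)·(-7.75) = -12.2851.

-12.2851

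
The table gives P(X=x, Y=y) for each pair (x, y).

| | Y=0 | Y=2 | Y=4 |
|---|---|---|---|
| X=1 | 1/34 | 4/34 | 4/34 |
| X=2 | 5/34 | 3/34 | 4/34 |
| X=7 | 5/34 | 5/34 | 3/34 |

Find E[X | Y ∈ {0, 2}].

P(Y ∈ {0, 2}) = 23/34.
Σ X·P over the event = 1·(1/34) + 1·(4/34) + 2·(5/34) + 2·(3/34) + 7·(5/34) + 7·(5/34) = 91/34.
E[X | Y ∈ {0, 2}] = (91/34) / (23/34) = 91/23.

91/23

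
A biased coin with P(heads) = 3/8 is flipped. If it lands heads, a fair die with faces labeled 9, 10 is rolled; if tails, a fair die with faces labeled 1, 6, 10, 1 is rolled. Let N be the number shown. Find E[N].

E[N | heads] = (9+10)/2 = 19/2.
E[N | tails] = (1+6+10+1)/4 = 9/2.
By the law of total expectation,
E[N] = (3/8)·(19/2) + (5/8)·(9/2) = 51/8.

51/8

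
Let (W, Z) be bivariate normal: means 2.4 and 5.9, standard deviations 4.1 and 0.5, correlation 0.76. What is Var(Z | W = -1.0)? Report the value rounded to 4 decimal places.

0.1056

For a bivariate normal, Var(Z | W=x) = σ_Z²(1 − ρ²).
Var(Z | W=-1.0) = (0.5)²·(1 − (0.76)²) = 0.25·0.4224 = 0.1056.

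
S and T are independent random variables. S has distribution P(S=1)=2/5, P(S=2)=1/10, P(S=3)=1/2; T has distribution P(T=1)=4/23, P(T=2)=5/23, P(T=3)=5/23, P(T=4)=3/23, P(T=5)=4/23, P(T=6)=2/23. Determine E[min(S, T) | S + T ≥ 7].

P(S + T ≥ 7) = 59/230.
Summing min(S,T)·P(x,y) over outcomes with S + T ≥ 7 gives 31/46.
E[min(S, T) | S + T ≥ 7] = (31/46) / (59/230) = 155/59.

155/59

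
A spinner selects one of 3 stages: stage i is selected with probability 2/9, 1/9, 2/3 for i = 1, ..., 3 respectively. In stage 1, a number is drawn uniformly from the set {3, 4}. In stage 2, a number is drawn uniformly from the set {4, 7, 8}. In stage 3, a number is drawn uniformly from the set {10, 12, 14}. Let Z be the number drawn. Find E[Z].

E[Z | stage 1] = (3+4)/2 = 7/2.
E[Z | stage 2] = (4+7+8)/3 = 19/3.
E[Z | stage 3] = (10+12+14)/3 = 12.
E[Z] = (2/9)·(7/2) + (1/9)·(19/3) + (2/3)·(12) = 256/27.

256/27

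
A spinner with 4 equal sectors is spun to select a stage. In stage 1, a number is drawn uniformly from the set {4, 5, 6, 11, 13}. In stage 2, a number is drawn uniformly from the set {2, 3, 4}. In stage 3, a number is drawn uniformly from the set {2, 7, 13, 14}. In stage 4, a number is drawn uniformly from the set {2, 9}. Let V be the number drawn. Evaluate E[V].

E[V | stage 1] = (4+5+6+11+13)/5 = 39/5.
E[V | stage 2] = (2+3+4)/3 = 3.
E[V | stage 3] = (2+7+13+14)/4 = 9.
E[V | stage 4] = (2+9)/2 = 11/2.
By the law of total expectation,
E[V] = (1/4)·(39/5) + (1/4)·(3) + (1/4)·(9) + (1/4)·(11/2) = 253/40.

253/40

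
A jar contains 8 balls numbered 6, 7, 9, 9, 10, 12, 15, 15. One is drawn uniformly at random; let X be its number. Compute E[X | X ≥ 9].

P(X ≥ 9) = 3/4.
Σ over the event: 9·1/4 + 10·1/8 + 12·1/8 + 15·1/4 = 35/4.
E[X | X ≥ 9] = (35/4) / (3/4) = 35/3.

35/3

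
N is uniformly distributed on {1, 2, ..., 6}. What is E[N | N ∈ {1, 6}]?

P(N ∈ {1, 6}) = 1/3.
Σ over the event: 1·1/6 + 6·1/6 = 7/6.
E[N | N ∈ {1, 6}] = (7/6) / (1/3) = 7/2.

7/2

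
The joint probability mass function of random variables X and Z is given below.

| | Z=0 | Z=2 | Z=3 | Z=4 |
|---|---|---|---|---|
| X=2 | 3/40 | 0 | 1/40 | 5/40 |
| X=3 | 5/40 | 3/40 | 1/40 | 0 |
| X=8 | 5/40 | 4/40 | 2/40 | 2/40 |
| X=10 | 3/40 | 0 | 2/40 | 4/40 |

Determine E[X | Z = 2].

41/7

P(Z = 2) = 7/40.
Σ X·P over the event = 3·(3/40) + 8·(4/40) = 41/40.
E[X | Z = 2] = (41/40) / (7/40) = 41/7.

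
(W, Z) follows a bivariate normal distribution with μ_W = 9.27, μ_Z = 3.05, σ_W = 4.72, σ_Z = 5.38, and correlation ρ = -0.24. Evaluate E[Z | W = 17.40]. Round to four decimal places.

0.8260

For a bivariate normal, E[Z | W=x] = μ_Z + ρ·(σ_Z/σ_W)·(x − μ_W).
E[Z | W=17.40] = 3.05 + (-0.24)·(5.38/4.72)·(17.40 − (9.27)) = 3.05 + (-0.27356)·(8.13) = 0.8260.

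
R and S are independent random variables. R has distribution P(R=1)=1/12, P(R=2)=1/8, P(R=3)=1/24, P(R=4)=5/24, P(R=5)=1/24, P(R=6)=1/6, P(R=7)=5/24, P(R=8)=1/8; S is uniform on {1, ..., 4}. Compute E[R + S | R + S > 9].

P(R + S > 9) = 23/96.
Summing (R+S)·P(x,y) over outcomes with R + S > 9 gives 61/24.
E[R + S | R + S > 9] = (61/24) / (23/96) = 244/23.

244/23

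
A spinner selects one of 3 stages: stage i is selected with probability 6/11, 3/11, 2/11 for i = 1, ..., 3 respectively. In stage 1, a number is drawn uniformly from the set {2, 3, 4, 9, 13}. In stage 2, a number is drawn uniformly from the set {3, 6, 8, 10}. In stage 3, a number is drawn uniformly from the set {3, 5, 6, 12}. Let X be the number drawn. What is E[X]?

E[X | stage 1] = (2+3+4+9+13)/5 = 31/5.
E[X | stage 2] = (3+6+8+10)/4 = 27/4.
E[X | stage 3] = (3+5+6+12)/4 = 13/2.
E[X] = (6/11)·(31/5) + (3/11)·(27/4) + (2/11)·(13/2) = 1409/220.

1409/220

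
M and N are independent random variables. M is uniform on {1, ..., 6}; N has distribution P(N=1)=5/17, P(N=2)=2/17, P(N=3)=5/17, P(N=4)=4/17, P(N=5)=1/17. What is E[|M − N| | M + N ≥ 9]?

P(M + N ≥ 9) = 8/51.
Summing |M−N|·P(x,y) over outcomes with M + N ≥ 9 gives 29/102.
E[|M − N| | M + N ≥ 9] = (29/102) / (8/51) = 29/16.

29/16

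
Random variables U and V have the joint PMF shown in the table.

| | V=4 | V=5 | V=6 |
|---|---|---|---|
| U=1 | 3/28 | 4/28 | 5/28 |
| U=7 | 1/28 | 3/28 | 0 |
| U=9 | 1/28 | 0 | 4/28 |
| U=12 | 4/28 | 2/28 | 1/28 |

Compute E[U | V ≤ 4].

P(V ≤ 4) = 9/28.
Summing U·P(U=x,V=y) over the conditioning event gives 67/28.
E[U | V ≤ 4] = (67/28) / (9/28) = 67/9.

67/9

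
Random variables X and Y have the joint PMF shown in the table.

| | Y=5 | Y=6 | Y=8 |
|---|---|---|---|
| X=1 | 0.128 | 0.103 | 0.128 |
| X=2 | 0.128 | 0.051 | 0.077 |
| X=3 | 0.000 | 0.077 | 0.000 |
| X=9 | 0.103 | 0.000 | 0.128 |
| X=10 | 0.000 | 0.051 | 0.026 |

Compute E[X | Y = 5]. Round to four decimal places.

3.6518

P(Y = 5) = 0.359.
Σ X·P over the event = 1·(0.128) + 2·(0.128) + 9·(0.103) = 1.311.
E[X | Y = 5] = (1.311) / (0.359) = 3.6518.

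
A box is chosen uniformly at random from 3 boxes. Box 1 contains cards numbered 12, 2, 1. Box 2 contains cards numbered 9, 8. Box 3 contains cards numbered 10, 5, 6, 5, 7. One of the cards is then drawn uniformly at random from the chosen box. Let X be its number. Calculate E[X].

E[X | box 1] = (12+2+1)/3 = 5.
E[X | box 2] = (9+8)/2 = 17/2.
E[X | box 3] = (10+5+6+5+7)/5 = 33/5.
By the law of total expectation,
E[X] = (1/3)·(5) + (1/3)·(17/2) + (1/3)·(33/5) = 67/10.

67/10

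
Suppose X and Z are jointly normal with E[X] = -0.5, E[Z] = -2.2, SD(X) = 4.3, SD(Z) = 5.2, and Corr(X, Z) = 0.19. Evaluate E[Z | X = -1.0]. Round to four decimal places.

-2.3149

For a bivariate normal, E[Z | X=x] = μ_Z + ρ·(σ_Z/σ_X)·(x − μ_X).
E[Z | X=-1.0] = -2.2 + (0.19)·(5.2/4.3)·(-1.0 − (-0.5)) = -2.2 + (0.22977)·(-0.5) = -2.3149.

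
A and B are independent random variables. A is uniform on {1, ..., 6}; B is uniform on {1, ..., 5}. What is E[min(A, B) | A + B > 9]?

P(A + B > 9) = 1/10.
Summing min(A,B)·P(x,y) over outcomes with A + B > 9 gives 7/15.
E[min(A, B) | A + B > 9] = (7/15) / (1/10) = 14/3.

14/3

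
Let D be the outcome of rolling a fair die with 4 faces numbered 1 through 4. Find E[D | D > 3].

Given D > 3, D is equally likely to be any of {4}.
E[D | D > 3] = (4) / 1 = 4.

4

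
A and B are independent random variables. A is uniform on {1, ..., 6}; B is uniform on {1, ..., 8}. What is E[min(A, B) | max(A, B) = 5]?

Outcomes with max(A, B) = 5: (1,5), (2,5), (3,5), (4,5), (5,1), (5,2), (5,3), (5,4), (5,5), each with probability 1/48.
E[min(A, B) | max(A, B) = 5] = (1 + 2 + 3 + 4 + 1 + 2 + 3 + 4 + 5) / 9 = 25/9.

25/9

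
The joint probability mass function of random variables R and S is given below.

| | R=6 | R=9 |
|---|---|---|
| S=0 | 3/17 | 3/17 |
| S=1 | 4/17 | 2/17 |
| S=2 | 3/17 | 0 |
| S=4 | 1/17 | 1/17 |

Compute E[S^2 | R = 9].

3

P(R = 9) = 6/17.
Σ S^2·P over the event = 0·(3/17) + 1·(2/17) + 16·(1/17) = 18/17.
E[S^2 | R = 9] = (18/17) / (6/17) = 3.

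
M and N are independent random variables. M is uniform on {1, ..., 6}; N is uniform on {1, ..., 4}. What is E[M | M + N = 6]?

7/2

Outcomes with M + N = 6: (2,4), (3,3), (4,2), (5,1), each with probability 1/24.
E[M | M + N = 6] = (2 + 3 + 4 + 5) / 4 = 7/2.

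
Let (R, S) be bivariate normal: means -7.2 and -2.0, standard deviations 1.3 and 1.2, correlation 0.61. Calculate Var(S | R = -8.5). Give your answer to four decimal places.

0.9042

The conditional variance in a bivariate normal is σ_S²(1 − ρ²), independent of x.
Var(S | R=-8.5) = (1.2)²·(1 − (0.61)²) = 1.44·0.6279 = 0.9042.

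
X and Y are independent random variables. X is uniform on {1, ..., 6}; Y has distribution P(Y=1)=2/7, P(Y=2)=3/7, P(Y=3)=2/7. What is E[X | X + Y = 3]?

7/5

P(X + Y = 3) = 5/42.
Summing X·P(x,y) over outcomes with X + Y = 3 gives 1/6.
E[X | X + Y = 3] = (1/6) / (5/42) = 7/5.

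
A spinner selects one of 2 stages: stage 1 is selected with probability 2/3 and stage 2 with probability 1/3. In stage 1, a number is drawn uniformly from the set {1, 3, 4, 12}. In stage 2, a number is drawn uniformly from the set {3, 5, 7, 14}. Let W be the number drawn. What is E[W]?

E[W | stage 1] = (1+3+4+12)/4 = 5.
E[W | stage 2] = (3+5+7+14)/4 = 29/4.
By the law of total expectation,
E[W] = (2/3)·(5) + (1/3)·(29/4) = 23/4.

23/4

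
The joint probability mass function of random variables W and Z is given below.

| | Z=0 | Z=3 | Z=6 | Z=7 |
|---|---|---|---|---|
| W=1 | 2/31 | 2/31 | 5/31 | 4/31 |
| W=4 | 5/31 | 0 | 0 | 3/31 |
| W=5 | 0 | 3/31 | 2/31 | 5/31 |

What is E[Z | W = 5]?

P(W = 5) = 10/31.
Σ Z·P over the event = 3·(3/31) + 6·(2/31) + 7·(5/31) = 56/31.
E[Z | W = 5] = (56/31) / (10/31) = 28/5.

28/5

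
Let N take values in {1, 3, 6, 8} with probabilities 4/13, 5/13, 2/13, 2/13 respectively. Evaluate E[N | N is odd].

19/9

P(N is odd) = 9/13.
Σ over the event: 1·4/13 + 3·5/13 = 19/13.
E[N | N is odd] = (19/13) / (9/13) = 19/9.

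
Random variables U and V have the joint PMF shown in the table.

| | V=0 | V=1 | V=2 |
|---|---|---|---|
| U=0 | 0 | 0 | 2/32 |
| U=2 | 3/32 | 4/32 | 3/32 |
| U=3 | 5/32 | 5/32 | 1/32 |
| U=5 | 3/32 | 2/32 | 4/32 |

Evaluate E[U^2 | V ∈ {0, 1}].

243/22

P(V ∈ {0, 1}) = 11/16.
Σ U^2·P over the event = 4·(3/32) + 4·(4/32) + 9·(5/32) + 9·(5/32) + 25·(3/32) + 25·(2/32) = 243/32.
E[U^2 | V ∈ {0, 1}] = (243/32) / (11/16) = 243/22.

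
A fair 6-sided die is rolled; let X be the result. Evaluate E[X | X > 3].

Given X > 3, X is equally likely to be any of {4, 5, 6}.
E[X | X > 3] = (4 + 5 + 6) / 3 = 5.

5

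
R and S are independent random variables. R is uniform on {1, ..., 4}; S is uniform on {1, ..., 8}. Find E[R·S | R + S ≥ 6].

325/22

P(R + S ≥ 6) = 11/16.
Summing RS·P(x,y) over outcomes with R + S ≥ 6 gives 325/32.
E[R·S | R + S ≥ 6] = (325/32) / (11/16) = 325/22.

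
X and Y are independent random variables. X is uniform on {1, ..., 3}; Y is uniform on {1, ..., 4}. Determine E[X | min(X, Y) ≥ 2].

5/2

P(min(X, Y) ≥ 2) = 1/2.
Summing X·P(x,y) over outcomes with min(X, Y) ≥ 2 gives 5/4.
E[X | min(X, Y) ≥ 2] = (5/4) / (1/2) = 5/2.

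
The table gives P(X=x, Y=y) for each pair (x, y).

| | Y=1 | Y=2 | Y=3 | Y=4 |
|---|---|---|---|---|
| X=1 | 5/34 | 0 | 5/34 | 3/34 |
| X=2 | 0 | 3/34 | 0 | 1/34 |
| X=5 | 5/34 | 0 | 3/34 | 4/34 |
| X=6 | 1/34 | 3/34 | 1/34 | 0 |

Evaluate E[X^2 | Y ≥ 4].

P(Y ≥ 4) = 4/17.
Σ X^2·P over the event = 1·(3/34) + 4·(1/34) + 25·(4/34) = 107/34.
E[X^2 | Y ≥ 4] = (107/34) / (4/17) = 107/8.

107/8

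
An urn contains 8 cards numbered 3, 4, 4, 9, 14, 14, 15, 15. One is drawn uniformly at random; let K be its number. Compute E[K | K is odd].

21/2

P(K is odd) = 1/2.
Σ over the event: 3·1/8 + 9·1/8 + 15·1/4 = 21/4.
E[K | K is odd] = (21/4) / (1/2) = 21/2.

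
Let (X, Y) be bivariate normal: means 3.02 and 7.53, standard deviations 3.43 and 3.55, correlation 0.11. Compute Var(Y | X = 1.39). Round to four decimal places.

12.4500

Var(Y | X=x) = (1 − ρ²)·σ_Y².
Var(Y | X=1.39) = (3.55)²·(1 − (0.11)²) = 12.6025·0.9879 = 12.4500.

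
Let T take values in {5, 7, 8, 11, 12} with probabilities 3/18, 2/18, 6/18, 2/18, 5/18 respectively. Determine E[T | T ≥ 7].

P(T ≥ 7) = 5/6.
Σ over the event: 7·1/9 + 8·1/3 + 11·1/9 + 12·5/18 = 8.
E[T | T ≥ 7] = (8) / (5/6) = 48/5.

48/5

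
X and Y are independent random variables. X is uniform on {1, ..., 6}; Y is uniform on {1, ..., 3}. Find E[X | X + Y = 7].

P(X + Y = 7) = 1/6.
Summing X·P(x,y) over outcomes with X + Y = 7 gives 5/6.
E[X | X + Y = 7] = (5/6) / (1/6) = 5.

5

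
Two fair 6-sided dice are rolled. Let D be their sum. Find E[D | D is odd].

P(D is odd) = 1/2.
Σ over the event: 3·1/18 + 5·1/9 + 7·1/6 + 9·1/9 + 11·1/18 = 7/2.
E[D | D is odd] = (7/2) / (1/2) = 7.

7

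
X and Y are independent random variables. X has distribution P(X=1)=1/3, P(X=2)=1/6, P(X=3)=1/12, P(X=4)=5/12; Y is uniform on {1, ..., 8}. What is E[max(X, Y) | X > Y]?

70/19

P(X > Y) = 19/96.
Summing max(X,Y)·P(x,y) over outcomes with X > Y gives 35/48.
E[max(X, Y) | X > Y] = (35/48) / (19/96) = 70/19.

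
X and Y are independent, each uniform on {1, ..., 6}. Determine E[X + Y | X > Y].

P(X > Y) = 5/12.
Summing (X+Y)·P(x,y) over outcomes with X > Y gives 35/12.
E[X + Y | X > Y] = (35/12) / (5/12) = 7.

7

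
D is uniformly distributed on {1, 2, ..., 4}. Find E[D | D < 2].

Given D < 2, D is equally likely to be any of {1}.
E[D | D < 2] = (1) / 1 = 1.

1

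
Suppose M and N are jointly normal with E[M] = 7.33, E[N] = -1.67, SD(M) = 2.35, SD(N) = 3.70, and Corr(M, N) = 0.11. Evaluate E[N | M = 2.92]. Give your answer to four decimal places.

The regression of N on M has slope ρ·σ_N/σ_M and passes through (μ_M, μ_N).
E[N | M=2.92] = -1.67 + (0.11)·(3.70/2.35)·(2.92 − (7.33)) = -1.67 + (0.17319)·(-4.41) = -2.4338.

-2.4338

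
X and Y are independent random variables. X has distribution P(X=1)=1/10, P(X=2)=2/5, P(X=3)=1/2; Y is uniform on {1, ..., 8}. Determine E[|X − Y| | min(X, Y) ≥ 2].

P(min(X, Y) ≥ 2) = 63/80.
Summing |X−Y|·P(x,y) over outcomes with min(X, Y) ≥ 2 gives 41/20.
E[|X − Y| | min(X, Y) ≥ 2] = (41/20) / (63/80) = 164/63.

164/63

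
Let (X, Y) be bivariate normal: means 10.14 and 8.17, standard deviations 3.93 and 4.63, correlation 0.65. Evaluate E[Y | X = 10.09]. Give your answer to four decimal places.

8.1317

The regression of Y on X has slope ρ·σ_Y/σ_X and passes through (μ_X, μ_Y).
E[Y | X=10.09] = 8.17 + (0.65)·(4.63/3.93)·(10.09 − (10.14)) = 8.17 + (0.76578)·(-0.05) = 8.1317.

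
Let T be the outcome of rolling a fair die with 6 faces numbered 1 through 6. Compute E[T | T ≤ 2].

3/2

Given T ≤ 2, T is equally likely to be any of {1, 2}.
E[T | T ≤ 2] = (1 + 2) / 2 = 3/2.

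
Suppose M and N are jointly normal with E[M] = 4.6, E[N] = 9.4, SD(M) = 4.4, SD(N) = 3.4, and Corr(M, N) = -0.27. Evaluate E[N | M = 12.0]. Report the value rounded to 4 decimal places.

For a bivariate normal, E[N | M=x] = μ_N + ρ·(σ_N/σ_M)·(x − μ_M).
E[N | M=12.0] = 9.4 + (-0.27)·(3.4/4.4)·(12.0 − (4.6)) = 9.4 + (-0.20864)·(7.4) = 7.8561.

7.8561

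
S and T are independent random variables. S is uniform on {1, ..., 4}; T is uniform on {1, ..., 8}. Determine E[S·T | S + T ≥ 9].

41/2

Outcomes with S + T ≥ 9: (1,8), (2,7), (2,8), (3,6), (3,7), (3,8), (4,5), (4,6), (4,7), (4,8), each with probability 1/32.
E[S·T | S + T ≥ 9] = (8 + 14 + 16 + 18 + 21 + 24 + 20 + 24 + 28 + 32) / 10 = 41/2.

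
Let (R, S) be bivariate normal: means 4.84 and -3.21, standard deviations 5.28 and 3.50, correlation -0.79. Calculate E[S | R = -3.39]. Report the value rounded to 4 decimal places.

For a bivariate normal, E[S | R=x] = μ_S + ρ·(σ_S/σ_R)·(x − μ_R).
E[S | R=-3.39] = -3.21 + (-0.79)·(3.50/5.28)·(-3.39 − (4.84)) = -3.21 + (-0.52367)·(-8.23) = 1.0998.

1.0998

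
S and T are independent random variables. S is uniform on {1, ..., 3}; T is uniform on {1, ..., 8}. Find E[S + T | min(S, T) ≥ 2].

P(min(S, T) ≥ 2) = 7/12.
Summing (S+T)·P(x,y) over outcomes with min(S, T) ≥ 2 gives 35/8.
E[S + T | min(S, T) ≥ 2] = (35/8) / (7/12) = 15/2.

15/2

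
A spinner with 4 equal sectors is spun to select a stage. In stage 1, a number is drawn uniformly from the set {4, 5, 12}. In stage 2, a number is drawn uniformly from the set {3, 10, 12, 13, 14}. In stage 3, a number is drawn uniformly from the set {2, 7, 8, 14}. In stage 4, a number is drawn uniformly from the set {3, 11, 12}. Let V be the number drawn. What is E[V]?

2029/240

E[V | stage 1] = (4+5+12)/3 = 7.
E[V | stage 2] = (3+10+12+13+14)/5 = 52/5.
E[V | stage 3] = (2+7+8+14)/4 = 31/4.
E[V | stage 4] = (3+11+12)/3 = 26/3.
By the law of total expectation,
E[V] = (1/4)·(7) + (1/4)·(52/5) + (1/4)·(31/4) + (1/4)·(26/3) = 2029/240.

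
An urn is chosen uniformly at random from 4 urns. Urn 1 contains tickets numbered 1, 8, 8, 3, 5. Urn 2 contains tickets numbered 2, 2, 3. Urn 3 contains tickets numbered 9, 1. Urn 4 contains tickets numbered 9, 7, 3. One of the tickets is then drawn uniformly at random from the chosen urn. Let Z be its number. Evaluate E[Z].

14/3

E[Z | urn 1] = (1+8+8+3+5)/5 = 5.
E[Z | urn 2] = (2+2+3)/3 = 7/3.
E[Z | urn 3] = (9+1)/2 = 5.
E[Z | urn 4] = (9+7+3)/3 = 19/3.
E[Z] = (1/4)·(5) + (1/4)·(7/3) + (1/4)·(5) + (1/4)·(19/3) = 14/3.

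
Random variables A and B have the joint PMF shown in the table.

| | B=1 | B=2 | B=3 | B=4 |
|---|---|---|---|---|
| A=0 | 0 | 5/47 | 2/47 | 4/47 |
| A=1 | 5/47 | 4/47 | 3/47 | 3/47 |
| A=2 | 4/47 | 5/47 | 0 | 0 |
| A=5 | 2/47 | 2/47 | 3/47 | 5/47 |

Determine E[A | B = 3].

P(B = 3) = 8/47.
Σ A·P over the event = 0·(2/47) + 1·(3/47) + 5·(3/47) = 18/47.
E[A | B = 3] = (18/47) / (8/47) = 9/4.

9/4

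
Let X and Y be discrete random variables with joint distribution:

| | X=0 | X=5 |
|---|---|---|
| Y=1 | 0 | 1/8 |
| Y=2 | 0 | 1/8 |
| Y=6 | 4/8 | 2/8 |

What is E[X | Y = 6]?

5/3

P(Y = 6) = 3/4.
Σ X·P over the event = 0·(4/8) + 5·(2/8) = 5/4.
E[X | Y = 6] = (5/4) / (3/4) = 5/3.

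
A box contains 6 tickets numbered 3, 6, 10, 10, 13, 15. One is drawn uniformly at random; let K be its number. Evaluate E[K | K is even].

26/3

P(K is even) = 1/2.
Σ over the event: 6·1/6 + 10·1/3 = 13/3.
E[K | K is even] = (13/3) / (1/2) = 26/3.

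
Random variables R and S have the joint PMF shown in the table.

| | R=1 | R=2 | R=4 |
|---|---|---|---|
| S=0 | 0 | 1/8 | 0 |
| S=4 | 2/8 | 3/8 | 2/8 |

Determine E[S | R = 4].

P(R = 4) = 1/4.
Σ S·P over the event = 4·(2/8) = 1.
E[S | R = 4] = (1) / (1/4) = 4.

4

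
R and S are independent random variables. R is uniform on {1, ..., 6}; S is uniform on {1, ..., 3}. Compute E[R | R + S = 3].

P(R + S = 3) = 1/9.
Summing R·P(x,y) over outcomes with R + S = 3 gives 1/6.
E[R | R + S = 3] = (1/6) / (1/9) = 3/2.

3/2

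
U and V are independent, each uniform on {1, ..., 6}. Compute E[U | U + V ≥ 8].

P(U + V ≥ 8) = 5/12.
Summing U·P(x,y) over outcomes with U + V ≥ 8 gives 35/18.
E[U | U + V ≥ 8] = (35/18) / (5/12) = 14/3.

14/3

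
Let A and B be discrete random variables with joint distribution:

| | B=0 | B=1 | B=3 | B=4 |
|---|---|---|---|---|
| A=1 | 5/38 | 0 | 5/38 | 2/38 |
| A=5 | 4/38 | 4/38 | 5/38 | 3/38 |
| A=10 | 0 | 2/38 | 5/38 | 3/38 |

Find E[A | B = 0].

P(B = 0) = 9/38.
Σ A·P over the event = 1·(5/38) + 5·(4/38) = 25/38.
E[A | B = 0] = (25/38) / (9/38) = 25/9.

25/9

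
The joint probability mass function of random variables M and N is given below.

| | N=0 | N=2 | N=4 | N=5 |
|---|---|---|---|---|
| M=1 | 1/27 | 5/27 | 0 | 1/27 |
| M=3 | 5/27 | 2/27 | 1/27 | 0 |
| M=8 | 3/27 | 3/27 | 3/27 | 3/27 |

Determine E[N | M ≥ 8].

11/4

P(M ≥ 8) = 4/9.
Σ N·P over the event = 0·(3/27) + 2·(3/27) + 4·(3/27) + 5·(3/27) = 11/9.
E[N | M ≥ 8] = (11/9) / (4/9) = 11/4.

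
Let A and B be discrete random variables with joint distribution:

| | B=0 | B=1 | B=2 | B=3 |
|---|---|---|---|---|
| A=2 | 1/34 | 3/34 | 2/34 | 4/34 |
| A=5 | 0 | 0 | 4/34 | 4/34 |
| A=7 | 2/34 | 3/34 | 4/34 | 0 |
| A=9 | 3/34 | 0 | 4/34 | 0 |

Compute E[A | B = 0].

P(B = 0) = 3/17.
Σ A·P over the event = 2·(1/34) + 7·(2/34) + 9·(3/34) = 43/34.
E[A | B = 0] = (43/34) / (3/17) = 43/6.

43/6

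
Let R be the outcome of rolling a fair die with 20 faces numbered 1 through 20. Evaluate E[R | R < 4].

2

Given R < 4, R is equally likely to be any of {1, 2, 3}.
E[R | R < 4] = (1 + 2 + 3) / 3 = 2.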